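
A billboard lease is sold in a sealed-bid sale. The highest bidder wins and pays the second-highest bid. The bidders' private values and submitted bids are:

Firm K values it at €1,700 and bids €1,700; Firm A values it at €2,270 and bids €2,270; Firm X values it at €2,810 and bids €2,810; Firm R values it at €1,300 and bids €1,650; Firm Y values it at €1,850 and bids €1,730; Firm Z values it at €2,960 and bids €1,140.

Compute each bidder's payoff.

Ranking the bids: Firm X €2,810, then Firm A €2,270, then Firm Y €1,730, then Firm K €1,700, then Firm R €1,650, then Firm Z €1,140.
Firm X has the top bid and wins; the price is the second-highest bid, €2,270.
Firm X's payoff = €2,810 − €2,270 = €540. All other bidders lose, so their payoff is 0.

Firm K €0, Firm A €0, Firm X €540, Firm R €0, Firm Y €0, Firm Z €0.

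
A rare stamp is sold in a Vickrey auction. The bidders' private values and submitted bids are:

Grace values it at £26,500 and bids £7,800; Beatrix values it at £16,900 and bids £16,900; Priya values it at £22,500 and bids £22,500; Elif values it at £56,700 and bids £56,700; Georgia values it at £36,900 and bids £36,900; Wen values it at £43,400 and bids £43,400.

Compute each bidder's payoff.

Payoffs: Grace £0, Beatrix £0, Priya £0, Elif £13,300, Georgia £0, Wen £0.

Bids in descending order: Elif £56,700, then Wen £43,400, then Georgia £36,900, then Priya £22,500, then Beatrix £16,900, then Grace £7,800.
Elif has the top bid and wins; the price is the second-highest bid, £43,400.
Elif's payoff = £56,700 − £43,400 = £13,300. All other bidders lose, so their payoff is 0.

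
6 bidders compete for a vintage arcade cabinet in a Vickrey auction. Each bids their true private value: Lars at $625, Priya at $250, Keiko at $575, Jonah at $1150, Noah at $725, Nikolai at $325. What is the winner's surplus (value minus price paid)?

Ordered from highest: Jonah $1150 > Noah $725 > Lars $625 > Keiko $575 > Nikolai $325 > Priya $250.
Jonah wins with the top bid and pays the second-highest, $725.
Surplus = $1150 − $725 = $425.

Surplus = $425.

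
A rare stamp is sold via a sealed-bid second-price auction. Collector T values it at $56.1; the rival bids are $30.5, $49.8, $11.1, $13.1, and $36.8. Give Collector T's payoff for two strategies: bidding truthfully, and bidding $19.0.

Truthful: $6.3; alternative: $0.0.

The highest competing bid is $49.8.
Bidding truthfully at $56.1: Collector T has the top bid, wins, and pays the second-highest bid $49.8. Payoff = $56.1 − $49.8 = $6.3.
Bidding $19.0: the top bid is $49.8 (a rival), so Collector T loses. Payoff = $0.0.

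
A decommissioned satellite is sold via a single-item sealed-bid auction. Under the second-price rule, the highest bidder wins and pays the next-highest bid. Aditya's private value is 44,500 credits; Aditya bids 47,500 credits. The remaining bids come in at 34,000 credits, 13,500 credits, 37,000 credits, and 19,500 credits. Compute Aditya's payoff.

Payoff = 7,500 credits.

Highest competing bid: 37,000 credits.
Aditya's bid 47,500 credits is the highest overall, so Aditya wins and pays the second-highest bid, 37,000 credits.
Payoff = value − price = 44,500 credits − 37,000 credits = 7,500 credits.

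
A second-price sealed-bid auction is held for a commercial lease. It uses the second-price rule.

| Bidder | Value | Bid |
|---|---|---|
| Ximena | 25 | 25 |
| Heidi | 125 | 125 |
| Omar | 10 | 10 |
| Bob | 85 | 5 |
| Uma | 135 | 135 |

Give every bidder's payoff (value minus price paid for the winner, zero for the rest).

Ordered from highest: Uma 135 > Heidi 125 > Ximena 25 > Omar 10 > Bob 5.
Uma has the top bid and wins; the price is the second-highest bid, 125.
Uma's payoff = 135 − 125 = 10. All other bidders lose, so their payoff is 0.

Payoffs: Ximena 0, Heidi 0, Omar 0, Bob 0, Uma 10.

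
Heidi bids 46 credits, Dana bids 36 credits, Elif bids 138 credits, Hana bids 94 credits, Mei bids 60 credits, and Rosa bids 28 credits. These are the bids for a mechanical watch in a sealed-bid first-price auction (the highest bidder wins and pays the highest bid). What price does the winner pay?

Ordered from highest: Elif 138 credits, then Hana 94 credits, then Mei 60 credits, then Heidi 46 credits, then Dana 36 credits, then Rosa 28 credits.
Elif is the highest bidder, so Elif wins.
Under the first-price rule, the price is the highest bid: 138 credits.

The winner pays 138 credits.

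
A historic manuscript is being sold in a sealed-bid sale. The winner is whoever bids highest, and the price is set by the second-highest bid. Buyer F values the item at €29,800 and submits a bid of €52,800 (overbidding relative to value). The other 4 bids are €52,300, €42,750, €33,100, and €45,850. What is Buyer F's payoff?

Highest competing bid: €52,300.
Buyer F's bid €52,800 is the highest overall, so Buyer F wins and pays the second-highest bid, €52,300.
Payoff = value − price = €29,800 − €52,300 = -€22,500.

Buyer F's payoff: -€22,500.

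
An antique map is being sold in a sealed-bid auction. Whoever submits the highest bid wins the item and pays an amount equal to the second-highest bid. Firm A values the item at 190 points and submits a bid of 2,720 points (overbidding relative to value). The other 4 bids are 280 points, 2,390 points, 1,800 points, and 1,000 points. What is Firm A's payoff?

Highest competing bid: 2,390 points.
Firm A's bid 2,720 points is the highest overall, so Firm A wins and pays the second-highest bid, 2,390 points.
Payoff = value − price = 190 points − 2,390 points = -2,200 points.
Overbidding won the item at a price above value — truthful bidding would have avoided this loss.

-2,200 points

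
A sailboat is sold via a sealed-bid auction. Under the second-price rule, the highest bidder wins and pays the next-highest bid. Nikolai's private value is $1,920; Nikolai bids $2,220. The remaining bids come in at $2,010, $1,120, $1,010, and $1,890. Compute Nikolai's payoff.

Highest competing bid: $2,010.
Nikolai's bid $2,220 is the highest overall, so Nikolai wins and pays the second-highest bid, $2,010.
Payoff = value − price = $1,920 − $2,010 = -$90.

Payoff = -$90.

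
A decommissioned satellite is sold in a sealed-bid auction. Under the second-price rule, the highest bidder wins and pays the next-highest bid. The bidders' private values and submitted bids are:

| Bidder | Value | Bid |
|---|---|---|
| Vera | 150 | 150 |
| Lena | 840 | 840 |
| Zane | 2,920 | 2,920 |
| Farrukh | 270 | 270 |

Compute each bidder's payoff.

Ranking the bids: Zane 2,920; Lena 840; Farrukh 270; Vera 150.
Zane has the top bid and wins; the price is the second-highest bid, 840.
Zane's payoff = 2,920 − 840 = 2,080. All other bidders lose, so their payoff is 0.

Vera 0, Lena 0, Zane 2,080, Farrukh 0.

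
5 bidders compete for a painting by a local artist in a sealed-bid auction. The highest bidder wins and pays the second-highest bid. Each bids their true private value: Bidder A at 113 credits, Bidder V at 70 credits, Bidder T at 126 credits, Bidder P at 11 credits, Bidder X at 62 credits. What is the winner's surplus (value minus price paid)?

Ranking the bids: Bidder T 126 credits, then Bidder A 113 credits, then Bidder V 70 credits, then Bidder X 62 credits, then Bidder P 11 credits.
Bidder T wins with the top bid and pays the second-highest, 113 credits.
Surplus = 126 credits − 113 credits = 13 credits.

13 credits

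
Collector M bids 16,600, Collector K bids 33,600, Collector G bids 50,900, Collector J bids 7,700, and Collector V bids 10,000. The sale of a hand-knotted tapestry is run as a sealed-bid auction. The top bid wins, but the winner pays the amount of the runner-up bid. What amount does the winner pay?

33,600

Ordered from highest: Collector G 50,900, then Collector K 33,600, then Collector M 16,600, then Collector V 10,000, then Collector J 7,700.
Collector G has the highest bid, so Collector G wins.
The second-highest bid is 33,600, so that is what Collector G pays.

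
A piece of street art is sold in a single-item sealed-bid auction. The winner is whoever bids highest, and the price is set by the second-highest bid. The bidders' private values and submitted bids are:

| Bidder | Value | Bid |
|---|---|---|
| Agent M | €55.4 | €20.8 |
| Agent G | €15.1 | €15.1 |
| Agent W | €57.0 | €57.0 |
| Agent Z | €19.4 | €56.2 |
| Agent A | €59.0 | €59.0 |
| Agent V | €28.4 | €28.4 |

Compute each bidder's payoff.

Ranking the bids: Agent A €59.0; Agent W €57.0; Agent Z €56.2; Agent V €28.4; Agent M €20.8; Agent G €15.1.
Agent A has the top bid and wins; the price is the second-highest bid, €57.0.
Agent A's payoff = €59.0 − €57.0 = €2.0. All other bidders lose, so their payoff is 0.

Agent M €0.0, Agent G €0.0, Agent W €0.0, Agent Z €0.0, Agent A €2.0, Agent V €0.0.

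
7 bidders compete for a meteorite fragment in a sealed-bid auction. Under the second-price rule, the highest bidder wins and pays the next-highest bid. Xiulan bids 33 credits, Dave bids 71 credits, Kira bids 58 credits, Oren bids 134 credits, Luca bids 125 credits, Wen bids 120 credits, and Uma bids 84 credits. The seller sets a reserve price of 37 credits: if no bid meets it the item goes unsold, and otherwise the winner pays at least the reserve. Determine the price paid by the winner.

Ranking the bids: Oren 134 credits; Luca 125 credits; Wen 120 credits; Uma 84 credits; Dave 71 credits; Kira 58 credits; Xiulan 33 credits.
Oren has the highest bid, so Oren wins.
The second-highest bid is 125 credits, which exceeds the reserve, so that sets the price.

Price paid: 125 credits.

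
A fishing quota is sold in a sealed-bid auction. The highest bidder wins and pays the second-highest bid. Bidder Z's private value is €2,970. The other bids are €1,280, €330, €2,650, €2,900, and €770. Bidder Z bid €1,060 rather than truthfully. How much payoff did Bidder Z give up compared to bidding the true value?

The highest competing bid is €2,900.
Bidding truthfully at €2,970: Bidder Z has the top bid, wins, and pays the second-highest bid €2,900. Payoff = €2,970 − €2,900 = €70.
Bidding €1,060: the top bid is €2,900 (a rival), so Bidder Z loses. Payoff = €0.
Regret = truthful payoff − actual payoff = €70 − €0 = €70.
Deviating from a truthful bid can only lose payoff in a second-price auction — never gain.

Regret: €70.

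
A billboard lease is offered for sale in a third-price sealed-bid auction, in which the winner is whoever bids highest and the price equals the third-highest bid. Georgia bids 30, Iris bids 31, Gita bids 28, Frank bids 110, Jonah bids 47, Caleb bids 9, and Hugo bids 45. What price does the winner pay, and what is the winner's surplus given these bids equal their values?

Ordered from highest: Frank 110 > Jonah 47 > Hugo 45 > Iris 31 > Georgia 30 > Gita 28 > Caleb 9.
Frank is the highest bidder, so Frank wins.
Under the third-price rule, the price is the third-highest bid: 45.
Surplus = 110 − 45 = 65.

The winner pays 45 for a surplus of 65.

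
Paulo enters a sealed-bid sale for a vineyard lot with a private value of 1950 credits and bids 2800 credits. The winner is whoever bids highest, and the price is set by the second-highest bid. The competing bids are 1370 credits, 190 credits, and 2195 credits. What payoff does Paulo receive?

Payoff = -245 credits.

Highest competing bid: 2195 credits.
Paulo's bid 2800 credits is the highest overall, so Paulo wins and pays the second-highest bid, 2195 credits.
Payoff = value − price = 1950 credits − 2195 credits = -245 credits.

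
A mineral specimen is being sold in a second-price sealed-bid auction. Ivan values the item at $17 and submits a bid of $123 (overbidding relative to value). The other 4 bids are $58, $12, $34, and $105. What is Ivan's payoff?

Highest competing bid: $105.
Ivan's bid $123 is the highest overall, so Ivan wins and pays the second-highest bid, $105.
Payoff = value − price = $17 − $105 = -$88.
Overbidding won the item at a price above value — truthful bidding would have avoided this loss.

Payoff = -$88.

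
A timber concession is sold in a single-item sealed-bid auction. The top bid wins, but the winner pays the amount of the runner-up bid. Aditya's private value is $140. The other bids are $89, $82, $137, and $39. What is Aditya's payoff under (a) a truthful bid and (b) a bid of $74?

The highest competing bid is $137.
Bidding truthfully at $140: Aditya has the top bid, wins, and pays the second-highest bid $137. Payoff = $140 − $137 = $3.
Bidding $74: the top bid is $137 (a rival), so Aditya loses. Payoff = $0.
This is the dominant-strategy logic: truthful bidding weakly beats any alternative.

(a) $3  (b) $0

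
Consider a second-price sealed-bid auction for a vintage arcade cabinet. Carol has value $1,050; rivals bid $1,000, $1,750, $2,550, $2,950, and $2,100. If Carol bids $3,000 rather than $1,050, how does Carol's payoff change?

The highest competing bid is $2,950.
Bidding truthfully at $1,050: the top bid is $2,950 (a rival), so Carol loses. Payoff = $0.
Bidding $3,000: Carol has the top bid, wins, and pays the second-highest bid $2,950. Payoff = $1,050 − $2,950 = -$1,900.
Change = -$1,900 − $0 = -$1,900.
This is the dominant-strategy logic: truthful bidding weakly beats any alternative.

-$1,900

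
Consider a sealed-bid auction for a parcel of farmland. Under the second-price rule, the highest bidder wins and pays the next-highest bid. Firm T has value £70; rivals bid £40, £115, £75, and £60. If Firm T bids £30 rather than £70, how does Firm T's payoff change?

£0

The highest competing bid is £115.
Bidding truthfully at £70: the top bid is £115 (a rival), so Firm T loses. Payoff = £0.
Bidding £30: the top bid is £115 (a rival), so Firm T loses. Payoff = £0.
Change = £0 − £0 = £0.
The bid only affects whether you win, not the price — here both bids land on the same side of the top rival bid, so the deviation is payoff-neutral.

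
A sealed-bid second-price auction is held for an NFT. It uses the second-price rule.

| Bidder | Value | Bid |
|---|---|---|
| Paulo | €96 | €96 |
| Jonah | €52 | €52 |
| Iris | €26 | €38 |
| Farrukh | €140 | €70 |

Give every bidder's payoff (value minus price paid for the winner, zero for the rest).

Sorted high to low: Paulo €96, then Farrukh €70, then Jonah €52, then Iris €38.
Paulo has the top bid and wins; the price is the second-highest bid, €70.
Paulo's payoff = €96 − €70 = €26. All other bidders lose, so their payoff is 0.

Paulo €26, Jonah €0, Iris €0, Farrukh €0.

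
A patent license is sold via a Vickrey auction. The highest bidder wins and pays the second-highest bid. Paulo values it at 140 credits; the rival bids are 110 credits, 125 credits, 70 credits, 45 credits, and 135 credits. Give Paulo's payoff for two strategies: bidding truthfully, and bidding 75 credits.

The highest competing bid is 135 credits.
Bidding truthfully at 140 credits: Paulo has the top bid, wins, and pays the second-highest bid 135 credits. Payoff = 140 credits − 135 credits = 5 credits.
Bidding 75 credits: the top bid is 135 credits (a rival), so Paulo loses. Payoff = 0 credits.
This is the dominant-strategy logic: truthful bidding weakly beats any alternative.

Truthful: 5 credits; alternative: 0 credits.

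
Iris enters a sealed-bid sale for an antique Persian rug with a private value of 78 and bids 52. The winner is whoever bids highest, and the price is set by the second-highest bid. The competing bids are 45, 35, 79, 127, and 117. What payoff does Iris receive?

0

Highest competing bid: 127.
Iris's bid 52 is not the highest, so Iris loses, pays nothing, and earns zero payoff.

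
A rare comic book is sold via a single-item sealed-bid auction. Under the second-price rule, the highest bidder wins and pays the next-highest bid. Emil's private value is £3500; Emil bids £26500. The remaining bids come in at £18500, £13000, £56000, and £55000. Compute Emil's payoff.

Emil's payoff: £0.

Highest competing bid: £56000.
Emil's bid £26500 is not the highest, so Emil loses, pays nothing, and earns zero payoff.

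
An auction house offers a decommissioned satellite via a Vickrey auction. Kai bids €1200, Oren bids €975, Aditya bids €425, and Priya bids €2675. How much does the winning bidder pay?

Sorted high to low: Priya €2675; Kai €1200; Oren €975; Aditya €425.
Priya has the highest bid, so Priya wins.
The second-highest bid is €1200, so that is what Priya pays.

Price paid: €1200.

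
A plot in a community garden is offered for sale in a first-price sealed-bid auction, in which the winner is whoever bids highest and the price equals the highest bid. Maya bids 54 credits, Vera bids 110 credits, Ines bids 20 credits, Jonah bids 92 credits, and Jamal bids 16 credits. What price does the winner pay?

Sorted high to low: Vera 110 credits, then Jonah 92 credits, then Maya 54 credits, then Ines 20 credits, then Jamal 16 credits.
Vera is the highest bidder, so Vera wins.
Under the first-price rule, the price is the highest bid: 110 credits.

110 credits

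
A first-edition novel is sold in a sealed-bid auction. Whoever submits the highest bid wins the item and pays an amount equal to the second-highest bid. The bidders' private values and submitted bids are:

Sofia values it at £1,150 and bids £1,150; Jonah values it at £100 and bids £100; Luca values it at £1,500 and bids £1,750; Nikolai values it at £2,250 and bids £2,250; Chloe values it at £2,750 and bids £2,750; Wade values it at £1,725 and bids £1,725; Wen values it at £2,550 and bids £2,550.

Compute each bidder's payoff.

Ranking the bids: Chloe £2,750, then Wen £2,550, then Nikolai £2,250, then Luca £1,750, then Wade £1,725, then Sofia £1,150, then Jonah £100.
Chloe has the top bid and wins; the price is the second-highest bid, £2,550.
Chloe's payoff = £2,750 − £2,550 = £200. All other bidders lose, so their payoff is 0.

Payoffs: Sofia £0, Jonah £0, Luca £0, Nikolai £0, Chloe £200, Wade £0, Wen £0.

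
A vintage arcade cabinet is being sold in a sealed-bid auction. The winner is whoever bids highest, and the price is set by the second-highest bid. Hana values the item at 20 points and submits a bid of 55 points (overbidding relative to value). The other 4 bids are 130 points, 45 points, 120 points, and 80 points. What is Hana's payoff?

Highest competing bid: 130 points.
Hana's bid 55 points is not the highest, so Hana loses, pays nothing, and earns zero payoff.

Hana's payoff: 0 points.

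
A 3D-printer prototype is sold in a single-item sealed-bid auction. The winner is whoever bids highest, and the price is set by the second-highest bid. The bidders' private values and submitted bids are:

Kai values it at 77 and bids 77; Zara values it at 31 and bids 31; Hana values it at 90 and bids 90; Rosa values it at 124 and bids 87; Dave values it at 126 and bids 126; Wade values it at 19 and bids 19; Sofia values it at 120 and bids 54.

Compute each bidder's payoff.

Kai 0, Zara 0, Hana 0, Rosa 0, Dave 36, Wade 0, Sofia 0.

Bids in descending order: Dave 126 > Hana 90 > Rosa 87 > Kai 77 > Sofia 54 > Zara 31 > Wade 19.
Dave has the top bid and wins; the price is the second-highest bid, 90.
Dave's payoff = 126 − 90 = 36. All other bidders lose, so their payoff is 0.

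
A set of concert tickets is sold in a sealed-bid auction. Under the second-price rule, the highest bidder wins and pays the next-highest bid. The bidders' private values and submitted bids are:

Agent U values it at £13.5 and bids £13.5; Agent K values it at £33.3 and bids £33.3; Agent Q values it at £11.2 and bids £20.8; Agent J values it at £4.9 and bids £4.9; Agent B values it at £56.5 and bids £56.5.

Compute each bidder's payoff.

Bids in descending order: Agent B £56.5 > Agent K £33.3 > Agent Q £20.8 > Agent U £13.5 > Agent J £4.9.
Agent B has the top bid and wins; the price is the second-highest bid, £33.3.
Agent B's payoff = £56.5 − £33.3 = £23.2. All other bidders lose, so their payoff is 0.

Payoffs: Agent U £0.0, Agent K £0.0, Agent Q £0.0, Agent J £0.0, Agent B £23.2.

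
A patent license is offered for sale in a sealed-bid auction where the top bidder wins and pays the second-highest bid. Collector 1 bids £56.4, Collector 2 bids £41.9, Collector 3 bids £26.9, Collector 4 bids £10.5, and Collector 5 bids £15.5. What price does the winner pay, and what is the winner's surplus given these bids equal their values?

Price £41.9; surplus £14.5.

Sorted high to low: Collector 1 £56.4; Collector 2 £41.9; Collector 3 £26.9; Collector 5 £15.5; Collector 4 £10.5.
Collector 1 is the highest bidder, so Collector 1 wins.
Under the second-price rule, the price is the second-highest bid: £41.9.
Surplus = £56.4 − £41.9 = £14.5.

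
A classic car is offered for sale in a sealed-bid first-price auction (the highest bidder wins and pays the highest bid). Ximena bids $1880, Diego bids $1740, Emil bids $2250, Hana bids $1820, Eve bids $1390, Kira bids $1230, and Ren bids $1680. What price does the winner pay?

Ordered from highest: Emil $2250 > Ximena $1880 > Hana $1820 > Diego $1740 > Ren $1680 > Eve $1390 > Kira $1230.
Emil is the highest bidder, so Emil wins.
Under the first-price rule, the price is the highest bid: $2250.

$2250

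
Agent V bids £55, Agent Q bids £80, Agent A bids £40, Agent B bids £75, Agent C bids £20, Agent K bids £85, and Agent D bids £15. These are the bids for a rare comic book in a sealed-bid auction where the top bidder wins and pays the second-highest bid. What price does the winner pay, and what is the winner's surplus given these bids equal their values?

The winner pays £80 for a surplus of £5.

Bids in descending order: Agent K £85 > Agent Q £80 > Agent B £75 > Agent V £55 > Agent A £40 > Agent C £20 > Agent D £15.
Agent K is the highest bidder, so Agent K wins.
Under the second-price rule, the price is the second-highest bid: £80.
Surplus = £85 − £80 = £5.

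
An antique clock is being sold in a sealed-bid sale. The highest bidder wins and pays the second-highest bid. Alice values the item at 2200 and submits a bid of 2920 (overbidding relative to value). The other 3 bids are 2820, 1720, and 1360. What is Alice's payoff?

Highest competing bid: 2820.
Alice's bid 2920 is the highest overall, so Alice wins and pays the second-highest bid, 2820.
Payoff = value − price = 2200 − 2820 = -620.
Overbidding won the item at a price above value — truthful bidding would have avoided this loss.

Payoff = -620.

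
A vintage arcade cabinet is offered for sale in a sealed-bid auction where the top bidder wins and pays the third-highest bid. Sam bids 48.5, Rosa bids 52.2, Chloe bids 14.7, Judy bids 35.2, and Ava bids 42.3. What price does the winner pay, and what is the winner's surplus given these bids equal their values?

The winner pays 42.3 for a surplus of 9.9.

Bids in descending order: Rosa 52.2, then Sam 48.5, then Ava 42.3, then Judy 35.2, then Chloe 14.7.
Rosa is the highest bidder, so Rosa wins.
Under the third-price rule, the price is the third-highest bid: 42.3.
Surplus = 52.2 − 42.3 = 9.9.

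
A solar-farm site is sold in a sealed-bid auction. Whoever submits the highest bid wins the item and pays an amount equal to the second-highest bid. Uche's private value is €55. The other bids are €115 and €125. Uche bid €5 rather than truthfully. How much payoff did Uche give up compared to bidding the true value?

€0

The highest competing bid is €125.
Bidding truthfully at €55: the top bid is €125 (a rival), so Uche loses. Payoff = €0.
Bidding €5: the top bid is €125 (a rival), so Uche loses. Payoff = €0.
Regret = truthful payoff − actual payoff = €0 − €0 = €0.
The bid only affects whether you win, not the price — here both bids land on the same side of the top rival bid, so the deviation is payoff-neutral.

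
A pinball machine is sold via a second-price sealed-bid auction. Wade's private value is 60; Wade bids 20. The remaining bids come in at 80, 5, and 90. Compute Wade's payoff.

0

Highest competing bid: 90.
Wade's bid 20 is not the highest, so Wade loses, pays nothing, and earns zero payoff.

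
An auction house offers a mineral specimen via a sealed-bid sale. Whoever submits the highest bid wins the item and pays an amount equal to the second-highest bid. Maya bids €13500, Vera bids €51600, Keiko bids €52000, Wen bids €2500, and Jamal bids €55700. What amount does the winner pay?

Price paid: €52000.

Ordered from highest: Jamal €55700, then Keiko €52000, then Vera €51600, then Maya €13500, then Wen €2500.
Jamal has the highest bid, so Jamal wins.
The second-highest bid is €52000, so that is what Jamal pays.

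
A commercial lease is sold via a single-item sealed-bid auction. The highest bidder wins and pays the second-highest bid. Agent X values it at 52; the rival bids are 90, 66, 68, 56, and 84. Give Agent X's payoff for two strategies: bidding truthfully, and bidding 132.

Truthful: 0; alternative: -38.

The highest competing bid is 90.
Bidding truthfully at 52: the top bid is 90 (a rival), so Agent X loses. Payoff = 0.
Bidding 132: Agent X has the top bid, wins, and pays the second-highest bid 90. Payoff = 52 − 90 = -38.
Deviating from a truthful bid can only lose payoff in a second-price auction — never gain.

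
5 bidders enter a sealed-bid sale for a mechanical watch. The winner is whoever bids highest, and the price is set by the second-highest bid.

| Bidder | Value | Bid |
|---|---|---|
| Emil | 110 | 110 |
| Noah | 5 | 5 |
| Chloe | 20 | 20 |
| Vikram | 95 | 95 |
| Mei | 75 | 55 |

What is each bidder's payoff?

Emil 15, Noah 0, Chloe 0, Vikram 0, Mei 0.

Ordered from highest: Emil 110 > Vikram 95 > Mei 55 > Chloe 20 > Noah 5.
Emil has the top bid and wins; the price is the second-highest bid, 95.
Emil's payoff = 110 − 95 = 15. All other bidders lose, so their payoff is 0.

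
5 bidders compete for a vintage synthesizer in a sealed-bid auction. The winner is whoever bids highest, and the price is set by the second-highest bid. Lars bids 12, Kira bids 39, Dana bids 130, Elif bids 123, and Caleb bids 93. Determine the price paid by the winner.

Price paid: 123.

Ranking the bids: Dana 130, then Elif 123, then Caleb 93, then Kira 39, then Lars 12.
Dana has the highest bid, so Dana wins.
The second-highest bid is 123, so that is what Dana pays.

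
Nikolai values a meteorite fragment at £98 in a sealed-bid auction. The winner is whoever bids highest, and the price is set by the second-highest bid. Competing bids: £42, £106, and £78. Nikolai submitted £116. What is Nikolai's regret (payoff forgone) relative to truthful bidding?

The highest competing bid is £106.
Bidding truthfully at £98: the top bid is £106 (a rival), so Nikolai loses. Payoff = £0.
Bidding £116: Nikolai has the top bid, wins, and pays the second-highest bid £106. Payoff = £98 − £106 = -£8.
Regret = truthful payoff − actual payoff = £0 − -£8 = £8.

Payoff forgone: £8.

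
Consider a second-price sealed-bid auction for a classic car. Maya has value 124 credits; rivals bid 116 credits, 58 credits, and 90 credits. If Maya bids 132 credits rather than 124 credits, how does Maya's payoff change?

Change in payoff: 0 credits.

The highest competing bid is 116 credits.
Bidding truthfully at 124 credits: Maya has the top bid, wins, and pays the second-highest bid 116 credits. Payoff = 124 credits − 116 credits = 8 credits.
Bidding 132 credits: Maya has the top bid, wins, and pays the second-highest bid 116 credits. Payoff = 124 credits − 116 credits = 8 credits.
Change = 8 credits − 8 credits = 0 credits.
The bid only affects whether you win, not the price — here both bids land on the same side of the top rival bid, so the deviation is payoff-neutral.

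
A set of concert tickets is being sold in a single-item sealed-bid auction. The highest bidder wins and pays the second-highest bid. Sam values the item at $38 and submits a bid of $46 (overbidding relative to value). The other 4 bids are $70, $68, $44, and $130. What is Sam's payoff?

$0

Highest competing bid: $130.
Sam's bid $46 is not the highest, so Sam loses, pays nothing, and earns zero payoff.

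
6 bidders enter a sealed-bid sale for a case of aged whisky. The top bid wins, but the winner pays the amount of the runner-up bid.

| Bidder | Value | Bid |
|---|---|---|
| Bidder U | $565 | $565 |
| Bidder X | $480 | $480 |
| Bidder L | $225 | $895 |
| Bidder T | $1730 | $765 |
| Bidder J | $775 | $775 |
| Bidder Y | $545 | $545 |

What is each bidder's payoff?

Ranking the bids: Bidder L $895 > Bidder J $775 > Bidder T $765 > Bidder U $565 > Bidder Y $545 > Bidder X $480.
Bidder L has the top bid and wins; the price is the second-highest bid, $775.
Bidder L's payoff = $225 − $775 = -$550. All other bidders lose, so their payoff is 0.

Bidder U $0, Bidder X $0, Bidder L -$550, Bidder T $0, Bidder J $0, Bidder Y $0.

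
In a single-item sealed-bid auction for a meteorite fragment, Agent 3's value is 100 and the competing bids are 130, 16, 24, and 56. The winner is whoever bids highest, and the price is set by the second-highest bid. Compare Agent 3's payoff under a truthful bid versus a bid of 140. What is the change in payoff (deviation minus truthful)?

The highest competing bid is 130.
Bidding truthfully at 100: the top bid is 130 (a rival), so Agent 3 loses. Payoff = 0.
Bidding 140: Agent 3 has the top bid, wins, and pays the second-highest bid 130. Payoff = 100 − 130 = -30.
Change = -30 − 0 = -30.
This is the dominant-strategy logic: truthful bidding weakly beats any alternative.

-30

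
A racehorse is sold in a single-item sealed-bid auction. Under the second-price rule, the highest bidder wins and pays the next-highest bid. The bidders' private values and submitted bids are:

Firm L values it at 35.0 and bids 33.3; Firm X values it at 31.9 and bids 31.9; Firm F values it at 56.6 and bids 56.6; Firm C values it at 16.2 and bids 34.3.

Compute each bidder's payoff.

Payoffs: Firm L 0.0, Firm X 0.0, Firm F 22.3, Firm C 0.0.

Bids in descending order: Firm F 56.6; Firm C 34.3; Firm L 33.3; Firm X 31.9.
Firm F has the top bid and wins; the price is the second-highest bid, 34.3.
Firm F's payoff = 56.6 − 34.3 = 22.3. All other bidders lose, so their payoff is 0.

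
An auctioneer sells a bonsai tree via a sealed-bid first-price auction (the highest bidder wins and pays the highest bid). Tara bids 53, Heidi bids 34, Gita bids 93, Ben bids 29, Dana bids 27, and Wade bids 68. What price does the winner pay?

93

Bids in descending order: Gita 93; Wade 68; Tara 53; Heidi 34; Ben 29; Dana 27.
Gita is the highest bidder, so Gita wins.
Under the first-price rule, the price is the highest bid: 93.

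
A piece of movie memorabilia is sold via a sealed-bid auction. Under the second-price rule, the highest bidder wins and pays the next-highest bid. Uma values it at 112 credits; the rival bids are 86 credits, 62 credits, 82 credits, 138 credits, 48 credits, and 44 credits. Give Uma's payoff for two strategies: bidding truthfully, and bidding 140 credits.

Truthful: 0 credits; alternative: -26 credits.

The highest competing bid is 138 credits.
Bidding truthfully at 112 credits: the top bid is 138 credits (a rival), so Uma loses. Payoff = 0 credits.
Bidding 140 credits: Uma has the top bid, wins, and pays the second-highest bid 138 credits. Payoff = 112 credits − 138 credits = -26 credits.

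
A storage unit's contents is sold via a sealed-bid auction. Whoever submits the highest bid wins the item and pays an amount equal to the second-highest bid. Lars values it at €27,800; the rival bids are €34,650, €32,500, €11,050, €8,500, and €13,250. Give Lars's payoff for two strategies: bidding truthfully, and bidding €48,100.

(a) €0  (b) -€6,850

The highest competing bid is €34,650.
Bidding truthfully at €27,800: the top bid is €34,650 (a rival), so Lars loses. Payoff = €0.
Bidding €48,100: Lars has the top bid, wins, and pays the second-highest bid €34,650. Payoff = €27,800 − €34,650 = -€6,850.
Deviating from a truthful bid can only lose payoff in a second-price auction — never gain.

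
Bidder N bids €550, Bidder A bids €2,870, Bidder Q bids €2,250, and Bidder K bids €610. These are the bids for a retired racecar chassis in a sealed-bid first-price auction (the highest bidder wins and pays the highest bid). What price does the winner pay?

Ordered from highest: Bidder A €2,870; Bidder Q €2,250; Bidder K €610; Bidder N €550.
Bidder A is the highest bidder, so Bidder A wins.
Under the first-price rule, the price is the highest bid: €2,870.

€2,870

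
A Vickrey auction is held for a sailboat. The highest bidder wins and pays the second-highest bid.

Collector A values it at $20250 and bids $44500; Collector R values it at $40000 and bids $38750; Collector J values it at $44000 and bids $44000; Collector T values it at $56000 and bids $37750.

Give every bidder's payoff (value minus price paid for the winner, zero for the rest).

Ranking the bids: Collector A $44500 > Collector J $44000 > Collector R $38750 > Collector T $37750.
Collector A has the top bid and wins; the price is the second-highest bid, $44000.
Collector A's payoff = $20250 − $44000 = -$23750. All other bidders lose, so their payoff is 0.

Collector A -$23750, Collector R $0, Collector J $0, Collector T $0.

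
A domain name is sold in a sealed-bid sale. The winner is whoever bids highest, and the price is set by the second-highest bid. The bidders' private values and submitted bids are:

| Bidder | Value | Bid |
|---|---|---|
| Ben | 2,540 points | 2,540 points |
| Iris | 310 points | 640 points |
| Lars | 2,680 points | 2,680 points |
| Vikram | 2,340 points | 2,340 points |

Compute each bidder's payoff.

Ordered from highest: Lars 2,680 points > Ben 2,540 points > Vikram 2,340 points > Iris 640 points.
Lars has the top bid and wins; the price is the second-highest bid, 2,540 points.
Lars's payoff = 2,680 points − 2,540 points = 140 points. All other bidders lose, so their payoff is 0.

Ben 0 points, Iris 0 points, Lars 140 points, Vikram 0 points.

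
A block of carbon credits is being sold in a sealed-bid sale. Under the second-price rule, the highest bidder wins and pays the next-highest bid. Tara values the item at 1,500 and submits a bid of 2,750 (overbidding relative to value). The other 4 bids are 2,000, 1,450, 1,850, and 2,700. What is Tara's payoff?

Highest competing bid: 2,700.
Tara's bid 2,750 is the highest overall, so Tara wins and pays the second-highest bid, 2,700.
Payoff = value − price = 1,500 − 2,700 = -1,200.
Overbidding won the item at a price above value — truthful bidding would have avoided this loss.

Payoff = -1,200.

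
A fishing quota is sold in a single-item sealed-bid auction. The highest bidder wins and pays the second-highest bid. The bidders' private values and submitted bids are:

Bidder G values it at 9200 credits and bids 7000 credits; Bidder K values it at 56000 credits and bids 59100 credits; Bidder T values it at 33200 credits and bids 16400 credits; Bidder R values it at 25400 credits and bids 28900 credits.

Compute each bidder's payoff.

Payoffs: Bidder G 0 credits, Bidder K 27100 credits, Bidder T 0 credits, Bidder R 0 credits.

Sorted high to low: Bidder K 59100 credits, then Bidder R 28900 credits, then Bidder T 16400 credits, then Bidder G 7000 credits.
Bidder K has the top bid and wins; the price is the second-highest bid, 28900 credits.
Bidder K's payoff = 56000 credits − 28900 credits = 27100 credits. All other bidders lose, so their payoff is 0.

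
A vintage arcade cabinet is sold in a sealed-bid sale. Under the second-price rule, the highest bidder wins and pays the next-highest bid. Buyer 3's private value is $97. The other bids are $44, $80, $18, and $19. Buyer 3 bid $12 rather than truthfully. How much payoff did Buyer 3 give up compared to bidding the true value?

The highest competing bid is $80.
Bidding truthfully at $97: Buyer 3 has the top bid, wins, and pays the second-highest bid $80. Payoff = $97 − $80 = $17.
Bidding $12: the top bid is $80 (a rival), so Buyer 3 loses. Payoff = $0.
Regret = truthful payoff − actual payoff = $17 − $0 = $17.

Payoff forgone: $17.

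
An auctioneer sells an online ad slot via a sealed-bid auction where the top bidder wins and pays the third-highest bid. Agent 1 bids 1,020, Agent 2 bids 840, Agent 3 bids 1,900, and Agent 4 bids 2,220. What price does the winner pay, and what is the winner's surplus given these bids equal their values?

Ordered from highest: Agent 4 2,220 > Agent 3 1,900 > Agent 1 1,020 > Agent 2 840.
Agent 4 is the highest bidder, so Agent 4 wins.
Under the third-price rule, the price is the third-highest bid: 1,020.
Surplus = 2,220 − 1,020 = 1,200.

Price 1,020; surplus 1,200.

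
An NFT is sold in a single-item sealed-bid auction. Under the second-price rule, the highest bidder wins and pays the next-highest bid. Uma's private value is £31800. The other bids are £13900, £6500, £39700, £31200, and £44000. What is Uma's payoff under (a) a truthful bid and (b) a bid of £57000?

The highest competing bid is £44000.
Bidding truthfully at £31800: the top bid is £44000 (a rival), so Uma loses. Payoff = £0.
Bidding £57000: Uma has the top bid, wins, and pays the second-highest bid £44000. Payoff = £31800 − £44000 = -£12200.
Deviating from a truthful bid can only lose payoff in a second-price auction — never gain.

Truthful: £0; alternative: -£12200.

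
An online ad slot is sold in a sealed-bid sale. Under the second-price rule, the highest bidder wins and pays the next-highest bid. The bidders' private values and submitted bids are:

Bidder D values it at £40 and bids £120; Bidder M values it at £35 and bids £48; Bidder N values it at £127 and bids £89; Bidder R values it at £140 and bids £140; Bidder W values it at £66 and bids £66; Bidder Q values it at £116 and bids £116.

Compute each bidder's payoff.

Payoffs: Bidder D £0, Bidder M £0, Bidder N £0, Bidder R £20, Bidder W £0, Bidder Q £0.

Sorted high to low: Bidder R £140; Bidder D £120; Bidder Q £116; Bidder N £89; Bidder W £66; Bidder M £48.
Bidder R has the top bid and wins; the price is the second-highest bid, £120.
Bidder R's payoff = £140 − £120 = £20. All other bidders lose, so their payoff is 0.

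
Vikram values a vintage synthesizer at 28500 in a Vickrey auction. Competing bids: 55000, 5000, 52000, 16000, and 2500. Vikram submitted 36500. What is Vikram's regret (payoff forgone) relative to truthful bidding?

The highest competing bid is 55000.
Bidding truthfully at 28500: the top bid is 55000 (a rival), so Vikram loses. Payoff = 0.
Bidding 36500: the top bid is 55000 (a rival), so Vikram loses. Payoff = 0.
Regret = truthful payoff − actual payoff = 0 − 0 = 0.
The bid only affects whether you win, not the price — here both bids land on the same side of the top rival bid, so the deviation is payoff-neutral.

Payoff forgone: 0.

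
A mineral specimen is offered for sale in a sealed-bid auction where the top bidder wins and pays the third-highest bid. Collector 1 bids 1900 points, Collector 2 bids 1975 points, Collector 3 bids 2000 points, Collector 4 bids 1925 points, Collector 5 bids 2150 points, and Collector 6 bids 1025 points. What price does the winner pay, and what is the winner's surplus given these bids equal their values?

Ranking the bids: Collector 5 2150 points, then Collector 3 2000 points, then Collector 2 1975 points, then Collector 4 1925 points, then Collector 1 1900 points, then Collector 6 1025 points.
Collector 5 is the highest bidder, so Collector 5 wins.
Under the third-price rule, the price is the third-highest bid: 1975 points.
Surplus = 2150 points − 1975 points = 175 points.

Price 1975 points; surplus 175 points.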